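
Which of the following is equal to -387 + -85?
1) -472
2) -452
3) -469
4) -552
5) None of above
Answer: 1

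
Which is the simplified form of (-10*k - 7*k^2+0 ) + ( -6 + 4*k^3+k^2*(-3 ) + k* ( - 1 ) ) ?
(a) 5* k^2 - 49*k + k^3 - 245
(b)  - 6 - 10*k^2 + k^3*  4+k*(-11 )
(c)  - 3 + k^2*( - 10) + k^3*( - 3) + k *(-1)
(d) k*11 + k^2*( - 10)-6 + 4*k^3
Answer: b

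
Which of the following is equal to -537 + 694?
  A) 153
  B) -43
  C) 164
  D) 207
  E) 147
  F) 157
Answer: F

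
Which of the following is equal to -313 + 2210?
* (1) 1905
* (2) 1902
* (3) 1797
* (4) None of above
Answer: 4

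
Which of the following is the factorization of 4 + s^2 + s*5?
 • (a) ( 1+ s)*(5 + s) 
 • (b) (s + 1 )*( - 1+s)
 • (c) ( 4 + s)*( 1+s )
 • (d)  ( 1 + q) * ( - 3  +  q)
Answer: c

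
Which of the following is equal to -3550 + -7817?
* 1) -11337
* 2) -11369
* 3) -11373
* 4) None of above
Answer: 4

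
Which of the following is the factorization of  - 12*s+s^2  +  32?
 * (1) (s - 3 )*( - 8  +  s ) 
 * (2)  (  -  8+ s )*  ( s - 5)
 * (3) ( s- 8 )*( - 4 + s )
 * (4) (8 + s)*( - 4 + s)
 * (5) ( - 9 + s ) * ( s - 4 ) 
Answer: 3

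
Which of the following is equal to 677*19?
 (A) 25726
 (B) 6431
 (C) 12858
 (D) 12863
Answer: D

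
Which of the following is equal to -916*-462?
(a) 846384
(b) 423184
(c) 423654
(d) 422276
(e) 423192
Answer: e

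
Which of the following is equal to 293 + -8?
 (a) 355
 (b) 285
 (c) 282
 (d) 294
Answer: b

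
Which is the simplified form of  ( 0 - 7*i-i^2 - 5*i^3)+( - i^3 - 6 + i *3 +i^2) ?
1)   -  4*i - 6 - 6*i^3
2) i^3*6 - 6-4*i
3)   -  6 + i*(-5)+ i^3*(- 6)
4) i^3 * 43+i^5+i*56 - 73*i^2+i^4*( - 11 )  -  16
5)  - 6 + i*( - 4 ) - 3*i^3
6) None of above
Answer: 1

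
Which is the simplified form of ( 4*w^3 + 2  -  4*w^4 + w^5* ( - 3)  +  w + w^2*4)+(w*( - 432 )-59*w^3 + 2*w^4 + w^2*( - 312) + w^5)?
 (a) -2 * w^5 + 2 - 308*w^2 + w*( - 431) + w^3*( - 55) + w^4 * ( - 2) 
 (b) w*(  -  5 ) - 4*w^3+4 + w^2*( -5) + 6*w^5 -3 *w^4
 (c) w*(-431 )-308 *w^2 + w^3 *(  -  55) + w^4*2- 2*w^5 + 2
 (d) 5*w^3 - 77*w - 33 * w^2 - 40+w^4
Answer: a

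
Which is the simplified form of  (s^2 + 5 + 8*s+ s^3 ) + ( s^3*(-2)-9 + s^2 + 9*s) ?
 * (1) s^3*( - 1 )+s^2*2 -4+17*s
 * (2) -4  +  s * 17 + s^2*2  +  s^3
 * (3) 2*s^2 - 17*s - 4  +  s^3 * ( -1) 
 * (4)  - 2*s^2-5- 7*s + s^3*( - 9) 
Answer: 1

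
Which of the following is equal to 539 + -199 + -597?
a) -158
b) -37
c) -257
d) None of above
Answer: c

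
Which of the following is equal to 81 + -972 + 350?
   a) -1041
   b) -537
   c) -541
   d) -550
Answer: c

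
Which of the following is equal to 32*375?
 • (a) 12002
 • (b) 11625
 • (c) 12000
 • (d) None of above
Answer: c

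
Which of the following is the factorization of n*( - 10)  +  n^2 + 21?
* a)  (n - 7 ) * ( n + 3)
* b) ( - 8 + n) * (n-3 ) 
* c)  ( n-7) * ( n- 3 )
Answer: c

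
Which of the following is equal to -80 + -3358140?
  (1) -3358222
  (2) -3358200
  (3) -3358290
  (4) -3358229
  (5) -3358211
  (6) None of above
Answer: 6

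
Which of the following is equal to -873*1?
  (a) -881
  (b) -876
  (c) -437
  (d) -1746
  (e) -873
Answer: e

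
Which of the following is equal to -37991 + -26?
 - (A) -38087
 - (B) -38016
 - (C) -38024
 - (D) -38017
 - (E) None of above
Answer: D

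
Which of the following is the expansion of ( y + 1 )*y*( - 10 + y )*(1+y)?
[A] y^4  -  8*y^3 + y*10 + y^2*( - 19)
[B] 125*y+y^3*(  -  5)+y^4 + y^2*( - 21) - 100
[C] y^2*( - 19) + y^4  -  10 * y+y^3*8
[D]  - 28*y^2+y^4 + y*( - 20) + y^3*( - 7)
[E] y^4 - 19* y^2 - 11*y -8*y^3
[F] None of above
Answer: F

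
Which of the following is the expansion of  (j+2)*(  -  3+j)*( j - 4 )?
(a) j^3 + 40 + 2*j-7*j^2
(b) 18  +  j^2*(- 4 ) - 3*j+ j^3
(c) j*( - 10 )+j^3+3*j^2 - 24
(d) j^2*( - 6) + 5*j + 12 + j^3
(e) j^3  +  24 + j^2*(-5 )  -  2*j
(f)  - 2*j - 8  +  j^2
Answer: e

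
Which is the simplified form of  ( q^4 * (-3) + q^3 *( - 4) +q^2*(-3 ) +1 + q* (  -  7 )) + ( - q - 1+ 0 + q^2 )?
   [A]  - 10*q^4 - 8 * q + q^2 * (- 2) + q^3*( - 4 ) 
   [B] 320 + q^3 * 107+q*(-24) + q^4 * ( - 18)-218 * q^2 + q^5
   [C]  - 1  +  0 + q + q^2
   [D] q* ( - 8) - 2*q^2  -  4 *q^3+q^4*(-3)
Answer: D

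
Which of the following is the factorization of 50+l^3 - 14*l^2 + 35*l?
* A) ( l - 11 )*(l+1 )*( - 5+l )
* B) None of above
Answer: B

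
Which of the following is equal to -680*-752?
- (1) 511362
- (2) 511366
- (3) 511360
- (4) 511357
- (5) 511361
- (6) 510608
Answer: 3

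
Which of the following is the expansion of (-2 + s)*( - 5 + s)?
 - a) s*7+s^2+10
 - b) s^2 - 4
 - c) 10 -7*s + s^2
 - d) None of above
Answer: c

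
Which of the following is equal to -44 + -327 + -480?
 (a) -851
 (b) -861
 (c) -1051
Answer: a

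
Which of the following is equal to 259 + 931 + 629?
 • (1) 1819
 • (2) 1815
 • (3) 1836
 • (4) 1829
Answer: 1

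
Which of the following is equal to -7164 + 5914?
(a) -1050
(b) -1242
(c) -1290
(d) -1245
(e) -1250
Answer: e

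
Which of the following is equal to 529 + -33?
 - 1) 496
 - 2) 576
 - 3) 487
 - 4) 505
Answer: 1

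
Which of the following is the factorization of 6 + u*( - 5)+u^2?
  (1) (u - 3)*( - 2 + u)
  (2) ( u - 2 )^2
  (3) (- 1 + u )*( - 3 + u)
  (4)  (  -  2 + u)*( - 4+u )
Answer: 1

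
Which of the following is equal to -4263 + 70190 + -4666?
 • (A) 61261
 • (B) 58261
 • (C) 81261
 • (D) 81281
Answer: A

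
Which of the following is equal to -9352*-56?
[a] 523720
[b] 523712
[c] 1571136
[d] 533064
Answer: b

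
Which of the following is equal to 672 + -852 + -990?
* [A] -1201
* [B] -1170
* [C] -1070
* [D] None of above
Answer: B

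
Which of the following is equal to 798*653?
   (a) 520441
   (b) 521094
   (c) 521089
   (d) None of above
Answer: b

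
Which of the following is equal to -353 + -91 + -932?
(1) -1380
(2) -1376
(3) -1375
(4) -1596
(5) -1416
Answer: 2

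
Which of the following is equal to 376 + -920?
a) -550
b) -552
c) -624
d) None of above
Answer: d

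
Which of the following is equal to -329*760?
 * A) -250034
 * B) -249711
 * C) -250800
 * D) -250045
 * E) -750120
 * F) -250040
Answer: F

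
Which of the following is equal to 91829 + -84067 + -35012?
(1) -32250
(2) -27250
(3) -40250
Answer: 2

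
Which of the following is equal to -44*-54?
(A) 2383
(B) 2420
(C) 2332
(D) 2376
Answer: D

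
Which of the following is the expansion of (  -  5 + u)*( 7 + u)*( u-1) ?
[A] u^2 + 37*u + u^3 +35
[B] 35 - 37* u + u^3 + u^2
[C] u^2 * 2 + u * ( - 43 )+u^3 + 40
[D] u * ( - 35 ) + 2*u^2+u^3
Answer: B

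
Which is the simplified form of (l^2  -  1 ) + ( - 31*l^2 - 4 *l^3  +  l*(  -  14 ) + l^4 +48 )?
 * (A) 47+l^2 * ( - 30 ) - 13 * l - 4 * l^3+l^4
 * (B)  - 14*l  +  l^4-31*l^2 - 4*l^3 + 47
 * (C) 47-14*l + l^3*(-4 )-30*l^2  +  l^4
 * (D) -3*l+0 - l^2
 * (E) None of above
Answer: C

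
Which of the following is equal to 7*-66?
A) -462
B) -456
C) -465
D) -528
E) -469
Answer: A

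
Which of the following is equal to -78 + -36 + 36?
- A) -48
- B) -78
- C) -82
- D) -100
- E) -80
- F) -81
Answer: B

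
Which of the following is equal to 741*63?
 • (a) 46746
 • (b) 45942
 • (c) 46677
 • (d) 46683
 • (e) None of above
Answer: d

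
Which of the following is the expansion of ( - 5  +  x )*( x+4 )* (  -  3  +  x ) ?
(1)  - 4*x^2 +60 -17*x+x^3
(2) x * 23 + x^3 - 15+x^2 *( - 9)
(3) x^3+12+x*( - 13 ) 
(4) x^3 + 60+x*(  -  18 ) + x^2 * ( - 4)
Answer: 1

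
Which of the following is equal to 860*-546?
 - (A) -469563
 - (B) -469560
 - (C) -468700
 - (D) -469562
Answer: B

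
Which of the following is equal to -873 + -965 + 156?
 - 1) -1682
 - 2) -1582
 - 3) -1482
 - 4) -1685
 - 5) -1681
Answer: 1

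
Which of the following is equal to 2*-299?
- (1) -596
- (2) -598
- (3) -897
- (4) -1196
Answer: 2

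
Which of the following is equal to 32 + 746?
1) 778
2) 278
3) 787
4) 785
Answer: 1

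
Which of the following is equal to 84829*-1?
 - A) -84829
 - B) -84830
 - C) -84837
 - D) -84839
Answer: A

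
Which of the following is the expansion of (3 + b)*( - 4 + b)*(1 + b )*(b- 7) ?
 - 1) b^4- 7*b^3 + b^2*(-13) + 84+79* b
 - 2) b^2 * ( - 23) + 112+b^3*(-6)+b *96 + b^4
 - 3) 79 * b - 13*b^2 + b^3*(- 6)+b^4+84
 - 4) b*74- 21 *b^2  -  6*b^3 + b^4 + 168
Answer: 1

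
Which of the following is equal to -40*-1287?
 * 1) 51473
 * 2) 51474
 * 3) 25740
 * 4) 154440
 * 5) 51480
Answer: 5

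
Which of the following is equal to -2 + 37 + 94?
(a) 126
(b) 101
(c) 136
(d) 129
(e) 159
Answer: d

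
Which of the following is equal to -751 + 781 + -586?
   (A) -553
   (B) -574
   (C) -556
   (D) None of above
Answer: C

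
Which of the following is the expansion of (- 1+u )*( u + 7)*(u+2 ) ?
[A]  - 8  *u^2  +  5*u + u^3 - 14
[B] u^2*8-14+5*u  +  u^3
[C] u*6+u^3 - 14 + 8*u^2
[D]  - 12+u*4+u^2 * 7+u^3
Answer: B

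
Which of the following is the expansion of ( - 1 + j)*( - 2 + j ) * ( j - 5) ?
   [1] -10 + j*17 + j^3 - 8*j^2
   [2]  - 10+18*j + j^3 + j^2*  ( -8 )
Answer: 1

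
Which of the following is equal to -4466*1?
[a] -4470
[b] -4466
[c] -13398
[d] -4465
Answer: b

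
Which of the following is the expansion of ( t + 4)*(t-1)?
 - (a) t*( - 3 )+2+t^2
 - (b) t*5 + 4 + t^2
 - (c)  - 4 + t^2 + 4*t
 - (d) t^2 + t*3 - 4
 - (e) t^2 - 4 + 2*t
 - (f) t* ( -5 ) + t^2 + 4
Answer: d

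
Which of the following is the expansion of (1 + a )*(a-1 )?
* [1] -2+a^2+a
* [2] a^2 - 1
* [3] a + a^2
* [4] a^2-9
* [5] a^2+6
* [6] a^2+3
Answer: 2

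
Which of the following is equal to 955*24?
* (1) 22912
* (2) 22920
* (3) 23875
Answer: 2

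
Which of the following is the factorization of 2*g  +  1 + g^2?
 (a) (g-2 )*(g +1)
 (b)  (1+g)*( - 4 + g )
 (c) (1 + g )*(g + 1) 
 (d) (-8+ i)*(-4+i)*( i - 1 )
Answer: c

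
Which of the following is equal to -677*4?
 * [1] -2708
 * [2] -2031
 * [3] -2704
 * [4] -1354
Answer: 1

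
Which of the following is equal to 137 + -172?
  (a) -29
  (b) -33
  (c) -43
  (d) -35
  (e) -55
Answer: d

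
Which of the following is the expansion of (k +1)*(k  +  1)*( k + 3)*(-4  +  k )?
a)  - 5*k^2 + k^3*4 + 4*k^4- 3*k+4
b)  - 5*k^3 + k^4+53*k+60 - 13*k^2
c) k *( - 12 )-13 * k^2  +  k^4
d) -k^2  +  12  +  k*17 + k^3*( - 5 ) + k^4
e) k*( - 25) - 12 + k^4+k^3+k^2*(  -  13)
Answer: e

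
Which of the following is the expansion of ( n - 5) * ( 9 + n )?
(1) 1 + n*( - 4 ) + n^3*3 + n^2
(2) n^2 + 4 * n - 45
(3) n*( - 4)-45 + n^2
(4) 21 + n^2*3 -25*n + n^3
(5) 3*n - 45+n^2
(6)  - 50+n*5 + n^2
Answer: 2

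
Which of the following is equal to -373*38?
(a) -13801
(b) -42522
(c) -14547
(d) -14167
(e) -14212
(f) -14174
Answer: f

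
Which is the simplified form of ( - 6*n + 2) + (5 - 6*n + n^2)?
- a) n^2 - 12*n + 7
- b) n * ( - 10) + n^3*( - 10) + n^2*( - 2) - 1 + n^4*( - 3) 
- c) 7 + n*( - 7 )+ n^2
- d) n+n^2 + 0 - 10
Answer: a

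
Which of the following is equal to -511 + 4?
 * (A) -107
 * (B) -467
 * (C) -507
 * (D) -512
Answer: C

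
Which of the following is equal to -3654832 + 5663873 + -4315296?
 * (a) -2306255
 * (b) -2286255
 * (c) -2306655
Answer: a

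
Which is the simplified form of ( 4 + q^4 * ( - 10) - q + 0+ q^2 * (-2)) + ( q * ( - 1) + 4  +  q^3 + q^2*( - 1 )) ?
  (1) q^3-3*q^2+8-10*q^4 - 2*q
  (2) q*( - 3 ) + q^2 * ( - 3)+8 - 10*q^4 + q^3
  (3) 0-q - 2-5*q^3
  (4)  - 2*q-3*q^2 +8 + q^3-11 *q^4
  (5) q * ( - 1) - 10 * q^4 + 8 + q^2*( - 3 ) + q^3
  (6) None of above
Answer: 1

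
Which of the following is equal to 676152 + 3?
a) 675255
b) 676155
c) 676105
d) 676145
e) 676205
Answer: b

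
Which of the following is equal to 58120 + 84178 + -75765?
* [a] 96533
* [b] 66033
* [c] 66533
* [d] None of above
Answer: c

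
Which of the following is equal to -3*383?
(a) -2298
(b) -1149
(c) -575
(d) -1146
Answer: b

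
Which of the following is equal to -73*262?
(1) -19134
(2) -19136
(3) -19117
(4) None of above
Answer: 4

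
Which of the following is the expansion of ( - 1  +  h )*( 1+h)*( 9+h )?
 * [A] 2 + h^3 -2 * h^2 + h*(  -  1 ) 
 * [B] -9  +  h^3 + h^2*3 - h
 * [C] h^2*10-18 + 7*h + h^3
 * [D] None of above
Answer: D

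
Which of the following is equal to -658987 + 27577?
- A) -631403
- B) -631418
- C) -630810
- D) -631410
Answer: D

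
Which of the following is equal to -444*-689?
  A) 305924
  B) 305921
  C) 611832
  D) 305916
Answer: D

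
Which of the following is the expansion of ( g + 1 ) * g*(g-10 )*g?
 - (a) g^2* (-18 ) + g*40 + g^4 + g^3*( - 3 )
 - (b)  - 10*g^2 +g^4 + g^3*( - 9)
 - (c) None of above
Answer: b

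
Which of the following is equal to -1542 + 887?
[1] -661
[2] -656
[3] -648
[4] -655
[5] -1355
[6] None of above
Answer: 4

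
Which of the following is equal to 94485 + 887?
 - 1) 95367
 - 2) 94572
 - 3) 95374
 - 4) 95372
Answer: 4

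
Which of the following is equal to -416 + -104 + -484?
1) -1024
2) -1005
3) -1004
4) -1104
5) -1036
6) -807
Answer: 3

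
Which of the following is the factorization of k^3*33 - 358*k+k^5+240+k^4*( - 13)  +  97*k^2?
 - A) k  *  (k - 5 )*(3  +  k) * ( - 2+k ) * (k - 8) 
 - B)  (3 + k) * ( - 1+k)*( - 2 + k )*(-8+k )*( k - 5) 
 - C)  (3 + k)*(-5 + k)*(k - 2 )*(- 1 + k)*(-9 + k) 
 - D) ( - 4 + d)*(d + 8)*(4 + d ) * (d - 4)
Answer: B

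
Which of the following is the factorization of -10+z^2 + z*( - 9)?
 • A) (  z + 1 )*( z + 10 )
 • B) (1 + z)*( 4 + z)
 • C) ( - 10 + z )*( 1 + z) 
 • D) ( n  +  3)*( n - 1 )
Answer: C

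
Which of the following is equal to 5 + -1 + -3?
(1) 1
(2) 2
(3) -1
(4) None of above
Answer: 1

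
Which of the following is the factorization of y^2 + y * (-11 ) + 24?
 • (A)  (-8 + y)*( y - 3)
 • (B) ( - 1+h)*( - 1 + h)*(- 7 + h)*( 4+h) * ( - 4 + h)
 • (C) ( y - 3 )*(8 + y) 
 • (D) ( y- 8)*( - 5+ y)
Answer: A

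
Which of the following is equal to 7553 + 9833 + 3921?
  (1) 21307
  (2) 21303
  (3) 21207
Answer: 1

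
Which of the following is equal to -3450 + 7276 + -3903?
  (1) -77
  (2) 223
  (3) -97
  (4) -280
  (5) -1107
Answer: 1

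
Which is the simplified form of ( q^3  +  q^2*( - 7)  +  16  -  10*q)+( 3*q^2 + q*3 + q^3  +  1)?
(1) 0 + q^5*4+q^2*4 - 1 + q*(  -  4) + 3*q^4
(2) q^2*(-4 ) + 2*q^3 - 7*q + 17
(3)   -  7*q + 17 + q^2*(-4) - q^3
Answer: 2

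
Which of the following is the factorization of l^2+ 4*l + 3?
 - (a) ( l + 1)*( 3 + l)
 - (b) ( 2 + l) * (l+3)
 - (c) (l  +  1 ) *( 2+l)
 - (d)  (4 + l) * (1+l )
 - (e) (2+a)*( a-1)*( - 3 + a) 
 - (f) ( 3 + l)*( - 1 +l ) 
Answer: a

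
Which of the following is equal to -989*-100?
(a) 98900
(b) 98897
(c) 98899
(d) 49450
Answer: a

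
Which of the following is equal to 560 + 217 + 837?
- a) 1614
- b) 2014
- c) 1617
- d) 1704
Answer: a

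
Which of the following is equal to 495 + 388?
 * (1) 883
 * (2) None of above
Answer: 1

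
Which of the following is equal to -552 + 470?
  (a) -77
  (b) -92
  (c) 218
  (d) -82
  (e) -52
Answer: d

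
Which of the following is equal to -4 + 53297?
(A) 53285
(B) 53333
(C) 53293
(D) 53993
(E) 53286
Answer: C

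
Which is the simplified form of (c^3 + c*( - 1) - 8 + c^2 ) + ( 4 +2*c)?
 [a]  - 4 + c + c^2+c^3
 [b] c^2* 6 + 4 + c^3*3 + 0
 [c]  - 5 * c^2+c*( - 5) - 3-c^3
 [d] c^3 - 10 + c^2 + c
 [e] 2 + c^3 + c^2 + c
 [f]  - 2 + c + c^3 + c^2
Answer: a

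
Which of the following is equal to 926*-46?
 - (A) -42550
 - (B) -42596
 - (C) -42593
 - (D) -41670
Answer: B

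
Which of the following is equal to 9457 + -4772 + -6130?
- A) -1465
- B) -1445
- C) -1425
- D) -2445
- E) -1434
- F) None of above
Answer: B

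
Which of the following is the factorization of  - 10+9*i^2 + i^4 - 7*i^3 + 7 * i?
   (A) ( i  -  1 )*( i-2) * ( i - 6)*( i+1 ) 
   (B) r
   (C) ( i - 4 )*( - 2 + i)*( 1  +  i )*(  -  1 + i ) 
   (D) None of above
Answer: D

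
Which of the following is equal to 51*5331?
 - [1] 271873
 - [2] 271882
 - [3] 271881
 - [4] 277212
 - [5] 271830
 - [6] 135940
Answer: 3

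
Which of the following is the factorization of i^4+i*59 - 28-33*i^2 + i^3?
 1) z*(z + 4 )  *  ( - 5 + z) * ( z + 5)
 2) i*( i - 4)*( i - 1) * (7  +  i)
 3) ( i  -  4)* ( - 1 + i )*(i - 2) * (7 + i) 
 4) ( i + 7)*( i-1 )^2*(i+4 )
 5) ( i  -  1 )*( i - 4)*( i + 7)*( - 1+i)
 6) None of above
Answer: 5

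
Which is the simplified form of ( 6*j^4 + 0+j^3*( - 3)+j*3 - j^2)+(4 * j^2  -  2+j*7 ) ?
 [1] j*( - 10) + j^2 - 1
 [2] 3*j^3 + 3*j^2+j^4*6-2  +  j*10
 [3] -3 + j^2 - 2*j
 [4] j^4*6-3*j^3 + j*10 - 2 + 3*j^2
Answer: 4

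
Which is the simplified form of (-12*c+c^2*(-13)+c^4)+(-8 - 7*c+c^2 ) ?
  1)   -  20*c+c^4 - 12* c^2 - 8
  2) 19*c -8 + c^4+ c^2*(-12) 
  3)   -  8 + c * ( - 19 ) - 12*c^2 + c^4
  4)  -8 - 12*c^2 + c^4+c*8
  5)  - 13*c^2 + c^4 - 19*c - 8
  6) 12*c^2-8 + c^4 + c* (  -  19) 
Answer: 3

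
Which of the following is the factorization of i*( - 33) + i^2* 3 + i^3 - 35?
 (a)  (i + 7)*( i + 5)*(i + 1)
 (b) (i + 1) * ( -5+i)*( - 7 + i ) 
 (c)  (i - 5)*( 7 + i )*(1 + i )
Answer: c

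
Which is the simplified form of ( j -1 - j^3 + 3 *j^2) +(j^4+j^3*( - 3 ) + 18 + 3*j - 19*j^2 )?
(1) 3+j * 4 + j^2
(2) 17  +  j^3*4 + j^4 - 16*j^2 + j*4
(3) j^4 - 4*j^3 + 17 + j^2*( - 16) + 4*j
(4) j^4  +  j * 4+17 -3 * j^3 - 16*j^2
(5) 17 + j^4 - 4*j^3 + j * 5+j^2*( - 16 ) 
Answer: 3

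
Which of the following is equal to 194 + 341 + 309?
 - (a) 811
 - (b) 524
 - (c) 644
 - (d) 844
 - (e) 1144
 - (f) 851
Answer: d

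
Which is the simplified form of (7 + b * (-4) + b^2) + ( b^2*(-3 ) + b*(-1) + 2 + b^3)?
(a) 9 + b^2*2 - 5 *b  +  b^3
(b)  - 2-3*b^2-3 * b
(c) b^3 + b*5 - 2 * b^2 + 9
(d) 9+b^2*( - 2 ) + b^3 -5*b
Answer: d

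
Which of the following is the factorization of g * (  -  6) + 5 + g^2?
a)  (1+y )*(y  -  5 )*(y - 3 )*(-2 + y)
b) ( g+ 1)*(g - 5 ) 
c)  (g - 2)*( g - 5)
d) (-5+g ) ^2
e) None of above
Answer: e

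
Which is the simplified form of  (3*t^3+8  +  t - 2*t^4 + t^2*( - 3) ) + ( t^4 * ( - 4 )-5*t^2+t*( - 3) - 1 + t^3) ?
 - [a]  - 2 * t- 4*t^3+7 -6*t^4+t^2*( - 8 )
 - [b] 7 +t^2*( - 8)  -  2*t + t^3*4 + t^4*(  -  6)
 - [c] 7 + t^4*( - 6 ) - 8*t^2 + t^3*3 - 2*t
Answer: b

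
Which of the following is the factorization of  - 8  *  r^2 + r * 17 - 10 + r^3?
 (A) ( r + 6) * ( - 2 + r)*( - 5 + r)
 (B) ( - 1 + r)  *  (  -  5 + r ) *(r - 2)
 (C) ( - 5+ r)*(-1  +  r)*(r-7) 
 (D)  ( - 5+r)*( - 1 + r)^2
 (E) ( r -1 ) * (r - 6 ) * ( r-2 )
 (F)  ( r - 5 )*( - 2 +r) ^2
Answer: B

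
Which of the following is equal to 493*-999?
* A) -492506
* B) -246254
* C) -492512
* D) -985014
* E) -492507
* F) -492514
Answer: E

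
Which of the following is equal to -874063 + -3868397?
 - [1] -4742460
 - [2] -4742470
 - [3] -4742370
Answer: 1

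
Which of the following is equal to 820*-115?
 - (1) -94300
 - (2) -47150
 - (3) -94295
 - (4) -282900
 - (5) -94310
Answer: 1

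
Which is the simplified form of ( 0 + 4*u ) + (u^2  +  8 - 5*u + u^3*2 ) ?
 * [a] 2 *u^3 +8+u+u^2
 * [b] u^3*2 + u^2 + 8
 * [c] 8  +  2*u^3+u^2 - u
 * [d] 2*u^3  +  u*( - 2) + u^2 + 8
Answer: c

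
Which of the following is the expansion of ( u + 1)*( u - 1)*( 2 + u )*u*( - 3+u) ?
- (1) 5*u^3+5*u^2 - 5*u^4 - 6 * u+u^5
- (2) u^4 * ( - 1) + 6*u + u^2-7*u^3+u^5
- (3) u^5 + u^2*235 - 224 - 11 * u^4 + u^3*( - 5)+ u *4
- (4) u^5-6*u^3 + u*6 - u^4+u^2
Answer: 2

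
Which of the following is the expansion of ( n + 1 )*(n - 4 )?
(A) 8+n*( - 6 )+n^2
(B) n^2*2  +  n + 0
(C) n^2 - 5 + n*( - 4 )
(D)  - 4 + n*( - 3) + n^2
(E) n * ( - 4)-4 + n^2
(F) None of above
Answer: D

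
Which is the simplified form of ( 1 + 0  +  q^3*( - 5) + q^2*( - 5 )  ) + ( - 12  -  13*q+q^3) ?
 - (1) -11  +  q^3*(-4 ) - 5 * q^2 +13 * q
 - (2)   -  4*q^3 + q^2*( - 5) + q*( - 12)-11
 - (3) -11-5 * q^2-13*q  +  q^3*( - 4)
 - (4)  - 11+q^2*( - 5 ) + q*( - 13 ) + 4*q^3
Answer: 3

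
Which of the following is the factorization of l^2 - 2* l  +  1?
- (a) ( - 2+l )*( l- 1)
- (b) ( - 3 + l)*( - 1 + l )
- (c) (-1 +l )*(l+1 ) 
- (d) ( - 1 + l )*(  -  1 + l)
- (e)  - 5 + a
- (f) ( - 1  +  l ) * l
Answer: d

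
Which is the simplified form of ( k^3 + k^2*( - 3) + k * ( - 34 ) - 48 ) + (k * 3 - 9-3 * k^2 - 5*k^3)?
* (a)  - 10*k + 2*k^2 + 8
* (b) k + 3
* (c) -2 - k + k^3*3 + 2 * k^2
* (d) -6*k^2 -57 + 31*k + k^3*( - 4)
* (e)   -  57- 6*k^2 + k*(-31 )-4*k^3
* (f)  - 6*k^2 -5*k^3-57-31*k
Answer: e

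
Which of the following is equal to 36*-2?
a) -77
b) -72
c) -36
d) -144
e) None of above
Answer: b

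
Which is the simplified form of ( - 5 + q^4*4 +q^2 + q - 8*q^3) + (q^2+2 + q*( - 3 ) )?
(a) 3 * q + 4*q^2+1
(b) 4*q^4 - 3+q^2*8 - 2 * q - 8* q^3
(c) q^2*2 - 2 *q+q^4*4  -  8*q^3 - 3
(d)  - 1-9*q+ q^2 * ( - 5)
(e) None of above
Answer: c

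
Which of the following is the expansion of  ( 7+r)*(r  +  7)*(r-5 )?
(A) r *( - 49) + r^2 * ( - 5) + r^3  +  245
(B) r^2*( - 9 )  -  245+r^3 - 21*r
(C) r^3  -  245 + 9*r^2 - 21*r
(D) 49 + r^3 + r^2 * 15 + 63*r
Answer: C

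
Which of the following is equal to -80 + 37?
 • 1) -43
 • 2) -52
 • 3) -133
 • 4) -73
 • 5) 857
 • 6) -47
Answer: 1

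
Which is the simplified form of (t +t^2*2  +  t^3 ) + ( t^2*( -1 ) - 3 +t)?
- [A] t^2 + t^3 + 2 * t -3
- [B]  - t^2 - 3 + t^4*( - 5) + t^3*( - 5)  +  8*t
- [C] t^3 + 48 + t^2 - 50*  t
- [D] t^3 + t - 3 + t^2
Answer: A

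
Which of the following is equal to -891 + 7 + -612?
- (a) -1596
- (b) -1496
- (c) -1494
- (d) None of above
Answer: b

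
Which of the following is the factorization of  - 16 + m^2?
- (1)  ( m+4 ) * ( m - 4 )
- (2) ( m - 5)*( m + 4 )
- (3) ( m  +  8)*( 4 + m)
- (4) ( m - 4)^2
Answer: 1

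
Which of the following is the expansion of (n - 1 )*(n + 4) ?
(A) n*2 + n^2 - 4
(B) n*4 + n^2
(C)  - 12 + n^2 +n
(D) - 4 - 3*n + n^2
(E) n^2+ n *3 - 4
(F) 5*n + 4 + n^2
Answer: E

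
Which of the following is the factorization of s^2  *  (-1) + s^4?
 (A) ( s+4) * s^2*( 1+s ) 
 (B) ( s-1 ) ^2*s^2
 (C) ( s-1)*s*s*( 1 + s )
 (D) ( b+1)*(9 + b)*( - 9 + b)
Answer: C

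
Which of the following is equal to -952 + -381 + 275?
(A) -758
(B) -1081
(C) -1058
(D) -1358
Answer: C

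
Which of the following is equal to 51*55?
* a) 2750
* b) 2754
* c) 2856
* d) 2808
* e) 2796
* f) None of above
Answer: f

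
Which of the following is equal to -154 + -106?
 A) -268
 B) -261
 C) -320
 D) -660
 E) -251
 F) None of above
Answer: F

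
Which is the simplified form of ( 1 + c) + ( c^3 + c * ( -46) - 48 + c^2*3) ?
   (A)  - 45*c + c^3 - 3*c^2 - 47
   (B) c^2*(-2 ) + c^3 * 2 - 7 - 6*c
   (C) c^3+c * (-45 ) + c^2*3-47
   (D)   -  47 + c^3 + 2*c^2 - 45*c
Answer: C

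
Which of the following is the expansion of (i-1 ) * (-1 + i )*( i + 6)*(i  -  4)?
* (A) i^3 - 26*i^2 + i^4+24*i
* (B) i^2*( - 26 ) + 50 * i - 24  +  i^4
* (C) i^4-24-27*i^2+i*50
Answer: C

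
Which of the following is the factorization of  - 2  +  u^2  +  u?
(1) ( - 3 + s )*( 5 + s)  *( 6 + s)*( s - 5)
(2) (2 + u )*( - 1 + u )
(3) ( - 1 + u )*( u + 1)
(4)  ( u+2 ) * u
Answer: 2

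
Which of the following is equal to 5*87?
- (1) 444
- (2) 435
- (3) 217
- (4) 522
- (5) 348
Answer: 2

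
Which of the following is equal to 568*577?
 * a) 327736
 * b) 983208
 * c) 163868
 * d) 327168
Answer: a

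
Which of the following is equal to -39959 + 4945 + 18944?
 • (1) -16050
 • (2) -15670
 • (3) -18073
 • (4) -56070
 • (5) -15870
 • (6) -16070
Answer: 6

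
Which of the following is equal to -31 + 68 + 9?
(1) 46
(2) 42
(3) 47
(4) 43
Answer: 1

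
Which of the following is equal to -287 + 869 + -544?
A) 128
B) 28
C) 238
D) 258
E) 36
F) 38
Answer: F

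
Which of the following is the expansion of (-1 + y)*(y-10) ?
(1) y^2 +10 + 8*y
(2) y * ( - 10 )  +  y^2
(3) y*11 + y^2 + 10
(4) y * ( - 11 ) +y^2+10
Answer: 4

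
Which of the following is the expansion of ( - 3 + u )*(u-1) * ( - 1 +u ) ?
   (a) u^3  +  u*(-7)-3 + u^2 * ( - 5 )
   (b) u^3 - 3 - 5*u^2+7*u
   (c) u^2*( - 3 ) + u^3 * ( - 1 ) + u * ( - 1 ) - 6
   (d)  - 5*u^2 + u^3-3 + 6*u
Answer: b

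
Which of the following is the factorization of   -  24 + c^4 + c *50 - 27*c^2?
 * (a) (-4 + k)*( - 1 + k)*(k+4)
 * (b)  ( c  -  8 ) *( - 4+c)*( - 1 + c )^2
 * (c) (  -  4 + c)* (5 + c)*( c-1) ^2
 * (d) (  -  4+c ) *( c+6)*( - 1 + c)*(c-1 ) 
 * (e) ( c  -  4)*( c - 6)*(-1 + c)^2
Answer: d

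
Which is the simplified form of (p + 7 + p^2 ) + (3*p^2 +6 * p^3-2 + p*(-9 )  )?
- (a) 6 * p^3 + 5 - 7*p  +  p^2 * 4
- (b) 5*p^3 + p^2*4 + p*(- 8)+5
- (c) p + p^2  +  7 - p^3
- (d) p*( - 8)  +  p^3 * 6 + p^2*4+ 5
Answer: d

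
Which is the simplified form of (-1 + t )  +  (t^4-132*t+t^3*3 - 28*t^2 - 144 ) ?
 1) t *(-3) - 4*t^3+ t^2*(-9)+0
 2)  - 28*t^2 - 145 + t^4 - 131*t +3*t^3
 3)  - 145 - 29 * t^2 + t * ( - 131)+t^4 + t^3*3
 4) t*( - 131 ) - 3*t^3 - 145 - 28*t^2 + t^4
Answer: 2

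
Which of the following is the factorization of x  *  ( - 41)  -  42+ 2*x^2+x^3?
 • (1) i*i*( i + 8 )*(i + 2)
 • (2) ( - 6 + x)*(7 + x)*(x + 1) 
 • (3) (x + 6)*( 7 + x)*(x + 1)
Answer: 2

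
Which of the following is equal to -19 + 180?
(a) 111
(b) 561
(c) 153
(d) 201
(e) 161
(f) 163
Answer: e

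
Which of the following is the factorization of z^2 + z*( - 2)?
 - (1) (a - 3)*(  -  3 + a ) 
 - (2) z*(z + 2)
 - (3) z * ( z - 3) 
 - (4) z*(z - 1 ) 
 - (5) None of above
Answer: 5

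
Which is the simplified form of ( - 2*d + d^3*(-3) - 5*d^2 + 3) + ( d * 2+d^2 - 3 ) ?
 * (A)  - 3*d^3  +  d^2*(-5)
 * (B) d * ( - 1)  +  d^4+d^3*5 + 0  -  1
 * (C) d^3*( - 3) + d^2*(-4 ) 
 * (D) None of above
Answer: C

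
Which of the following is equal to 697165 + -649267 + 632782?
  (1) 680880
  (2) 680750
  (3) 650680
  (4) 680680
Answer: 4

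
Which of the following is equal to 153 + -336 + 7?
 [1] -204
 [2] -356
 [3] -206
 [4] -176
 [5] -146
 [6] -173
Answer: 4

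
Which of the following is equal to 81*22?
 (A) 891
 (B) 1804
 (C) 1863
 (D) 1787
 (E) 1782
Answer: E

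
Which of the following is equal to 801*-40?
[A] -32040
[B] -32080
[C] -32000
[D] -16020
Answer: A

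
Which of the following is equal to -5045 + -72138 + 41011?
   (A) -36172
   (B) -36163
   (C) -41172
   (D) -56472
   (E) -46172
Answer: A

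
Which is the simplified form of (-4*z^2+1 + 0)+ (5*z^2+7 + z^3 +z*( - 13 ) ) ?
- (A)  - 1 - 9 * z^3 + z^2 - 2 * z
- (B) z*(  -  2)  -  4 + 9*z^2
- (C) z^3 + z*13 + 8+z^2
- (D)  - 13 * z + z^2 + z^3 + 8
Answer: D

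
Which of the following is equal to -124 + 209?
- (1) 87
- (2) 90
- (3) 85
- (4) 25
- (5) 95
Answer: 3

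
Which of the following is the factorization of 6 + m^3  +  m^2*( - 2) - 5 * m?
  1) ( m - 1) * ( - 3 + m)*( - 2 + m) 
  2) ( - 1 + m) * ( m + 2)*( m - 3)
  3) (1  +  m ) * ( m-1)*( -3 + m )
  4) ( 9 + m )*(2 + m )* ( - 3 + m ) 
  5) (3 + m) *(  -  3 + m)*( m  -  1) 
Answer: 2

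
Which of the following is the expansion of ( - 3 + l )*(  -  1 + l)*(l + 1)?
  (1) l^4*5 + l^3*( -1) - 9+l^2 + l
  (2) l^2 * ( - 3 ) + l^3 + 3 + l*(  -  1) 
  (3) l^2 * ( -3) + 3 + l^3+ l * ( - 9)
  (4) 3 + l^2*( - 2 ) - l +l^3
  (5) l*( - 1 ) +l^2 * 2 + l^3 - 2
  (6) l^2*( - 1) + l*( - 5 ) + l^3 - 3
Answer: 2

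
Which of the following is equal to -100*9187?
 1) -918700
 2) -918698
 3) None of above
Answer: 1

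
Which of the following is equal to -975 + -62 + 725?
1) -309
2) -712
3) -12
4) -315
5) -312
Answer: 5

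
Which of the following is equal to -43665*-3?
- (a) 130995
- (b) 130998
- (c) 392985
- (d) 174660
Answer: a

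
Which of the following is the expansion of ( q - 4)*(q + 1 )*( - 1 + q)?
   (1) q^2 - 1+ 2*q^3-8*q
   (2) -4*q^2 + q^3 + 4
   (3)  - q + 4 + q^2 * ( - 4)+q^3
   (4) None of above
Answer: 3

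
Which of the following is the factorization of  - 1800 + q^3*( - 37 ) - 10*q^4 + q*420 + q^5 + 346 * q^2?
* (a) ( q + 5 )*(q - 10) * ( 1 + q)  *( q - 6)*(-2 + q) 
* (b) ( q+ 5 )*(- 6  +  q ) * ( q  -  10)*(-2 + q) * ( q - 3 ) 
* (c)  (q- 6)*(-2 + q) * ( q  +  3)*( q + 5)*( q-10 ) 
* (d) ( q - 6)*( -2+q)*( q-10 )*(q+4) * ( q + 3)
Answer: c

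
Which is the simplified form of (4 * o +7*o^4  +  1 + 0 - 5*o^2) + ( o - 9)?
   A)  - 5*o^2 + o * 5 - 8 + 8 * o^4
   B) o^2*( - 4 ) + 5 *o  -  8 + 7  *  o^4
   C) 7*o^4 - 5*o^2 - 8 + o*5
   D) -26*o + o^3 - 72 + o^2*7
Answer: C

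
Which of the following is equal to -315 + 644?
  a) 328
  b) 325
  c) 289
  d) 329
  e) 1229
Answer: d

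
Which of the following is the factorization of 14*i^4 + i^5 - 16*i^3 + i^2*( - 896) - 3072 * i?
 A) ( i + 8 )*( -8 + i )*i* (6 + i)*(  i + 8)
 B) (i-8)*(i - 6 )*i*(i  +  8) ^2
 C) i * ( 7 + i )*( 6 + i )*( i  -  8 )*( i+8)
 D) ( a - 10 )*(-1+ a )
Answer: A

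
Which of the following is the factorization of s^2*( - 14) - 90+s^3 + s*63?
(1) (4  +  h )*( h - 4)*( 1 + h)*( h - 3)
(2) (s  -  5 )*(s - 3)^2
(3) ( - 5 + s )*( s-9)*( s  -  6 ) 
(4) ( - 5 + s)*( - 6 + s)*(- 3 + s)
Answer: 4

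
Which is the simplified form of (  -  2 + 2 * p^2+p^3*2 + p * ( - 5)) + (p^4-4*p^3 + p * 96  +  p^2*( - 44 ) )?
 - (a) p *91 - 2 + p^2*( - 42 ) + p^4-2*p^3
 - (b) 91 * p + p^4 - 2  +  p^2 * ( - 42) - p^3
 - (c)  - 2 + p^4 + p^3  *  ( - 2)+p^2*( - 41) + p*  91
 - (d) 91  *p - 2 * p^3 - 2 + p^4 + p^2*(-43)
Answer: a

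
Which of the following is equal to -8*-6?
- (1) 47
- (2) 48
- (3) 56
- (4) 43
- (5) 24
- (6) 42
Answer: 2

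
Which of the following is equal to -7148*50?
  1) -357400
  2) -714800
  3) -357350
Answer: 1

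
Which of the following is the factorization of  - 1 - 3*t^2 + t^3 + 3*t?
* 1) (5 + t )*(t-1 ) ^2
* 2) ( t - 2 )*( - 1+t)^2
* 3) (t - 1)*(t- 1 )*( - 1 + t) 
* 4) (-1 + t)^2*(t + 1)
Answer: 3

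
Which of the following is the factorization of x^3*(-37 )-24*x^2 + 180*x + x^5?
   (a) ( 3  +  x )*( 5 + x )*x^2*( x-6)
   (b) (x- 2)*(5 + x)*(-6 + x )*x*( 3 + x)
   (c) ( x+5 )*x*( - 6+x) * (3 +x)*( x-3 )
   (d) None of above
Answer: b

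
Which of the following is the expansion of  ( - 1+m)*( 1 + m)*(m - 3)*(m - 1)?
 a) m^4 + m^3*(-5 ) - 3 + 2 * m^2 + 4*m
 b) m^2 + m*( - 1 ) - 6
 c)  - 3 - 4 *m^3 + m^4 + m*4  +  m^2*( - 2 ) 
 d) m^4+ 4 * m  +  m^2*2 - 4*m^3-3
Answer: d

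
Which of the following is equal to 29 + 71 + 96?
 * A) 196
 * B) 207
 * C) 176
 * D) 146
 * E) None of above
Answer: A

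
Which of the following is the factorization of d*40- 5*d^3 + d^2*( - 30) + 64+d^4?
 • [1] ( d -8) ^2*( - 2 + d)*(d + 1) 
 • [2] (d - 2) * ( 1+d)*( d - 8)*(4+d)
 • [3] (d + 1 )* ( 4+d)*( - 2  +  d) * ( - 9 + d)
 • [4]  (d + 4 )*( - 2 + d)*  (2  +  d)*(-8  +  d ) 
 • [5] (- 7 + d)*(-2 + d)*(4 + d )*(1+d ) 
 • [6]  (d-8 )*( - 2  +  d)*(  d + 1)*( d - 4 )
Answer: 2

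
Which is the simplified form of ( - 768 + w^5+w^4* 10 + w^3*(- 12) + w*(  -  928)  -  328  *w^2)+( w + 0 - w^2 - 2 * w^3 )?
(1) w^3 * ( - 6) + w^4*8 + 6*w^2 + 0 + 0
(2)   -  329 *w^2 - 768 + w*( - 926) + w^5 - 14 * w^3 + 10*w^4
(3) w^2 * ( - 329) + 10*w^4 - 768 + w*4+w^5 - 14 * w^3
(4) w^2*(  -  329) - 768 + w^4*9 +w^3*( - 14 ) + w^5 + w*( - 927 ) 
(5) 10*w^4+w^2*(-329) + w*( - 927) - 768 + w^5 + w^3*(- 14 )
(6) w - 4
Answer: 5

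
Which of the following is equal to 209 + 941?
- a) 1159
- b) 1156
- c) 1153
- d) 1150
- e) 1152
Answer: d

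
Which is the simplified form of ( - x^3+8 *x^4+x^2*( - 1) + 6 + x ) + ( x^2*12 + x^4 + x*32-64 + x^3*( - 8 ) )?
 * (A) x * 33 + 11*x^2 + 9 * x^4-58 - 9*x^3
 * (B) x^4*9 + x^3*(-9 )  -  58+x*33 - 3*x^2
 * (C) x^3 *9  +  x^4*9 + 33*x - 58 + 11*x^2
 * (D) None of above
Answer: A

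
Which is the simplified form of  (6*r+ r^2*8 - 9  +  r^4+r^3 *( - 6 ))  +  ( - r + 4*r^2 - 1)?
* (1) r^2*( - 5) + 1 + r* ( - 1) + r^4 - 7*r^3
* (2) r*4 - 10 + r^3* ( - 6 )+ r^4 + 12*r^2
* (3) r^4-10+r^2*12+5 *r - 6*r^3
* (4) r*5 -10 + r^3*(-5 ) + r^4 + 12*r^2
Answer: 3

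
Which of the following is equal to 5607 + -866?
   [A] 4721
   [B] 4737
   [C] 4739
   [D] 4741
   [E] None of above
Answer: D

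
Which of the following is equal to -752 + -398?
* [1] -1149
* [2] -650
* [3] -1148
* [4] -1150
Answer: 4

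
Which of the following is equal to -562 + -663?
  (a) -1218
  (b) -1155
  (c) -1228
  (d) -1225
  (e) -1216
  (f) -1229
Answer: d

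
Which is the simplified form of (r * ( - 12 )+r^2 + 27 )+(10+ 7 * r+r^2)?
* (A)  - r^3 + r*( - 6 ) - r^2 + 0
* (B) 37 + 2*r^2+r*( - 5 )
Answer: B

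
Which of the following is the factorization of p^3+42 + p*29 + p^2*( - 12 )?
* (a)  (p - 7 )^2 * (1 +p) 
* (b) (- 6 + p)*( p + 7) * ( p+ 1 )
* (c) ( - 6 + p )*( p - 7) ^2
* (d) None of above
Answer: d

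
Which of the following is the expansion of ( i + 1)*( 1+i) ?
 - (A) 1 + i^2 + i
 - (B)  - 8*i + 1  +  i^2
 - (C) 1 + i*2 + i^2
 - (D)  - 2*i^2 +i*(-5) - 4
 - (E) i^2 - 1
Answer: C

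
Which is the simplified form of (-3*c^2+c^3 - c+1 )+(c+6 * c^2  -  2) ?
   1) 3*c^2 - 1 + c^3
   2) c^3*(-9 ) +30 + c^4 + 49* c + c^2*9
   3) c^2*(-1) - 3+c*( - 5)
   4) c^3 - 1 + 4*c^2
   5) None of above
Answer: 1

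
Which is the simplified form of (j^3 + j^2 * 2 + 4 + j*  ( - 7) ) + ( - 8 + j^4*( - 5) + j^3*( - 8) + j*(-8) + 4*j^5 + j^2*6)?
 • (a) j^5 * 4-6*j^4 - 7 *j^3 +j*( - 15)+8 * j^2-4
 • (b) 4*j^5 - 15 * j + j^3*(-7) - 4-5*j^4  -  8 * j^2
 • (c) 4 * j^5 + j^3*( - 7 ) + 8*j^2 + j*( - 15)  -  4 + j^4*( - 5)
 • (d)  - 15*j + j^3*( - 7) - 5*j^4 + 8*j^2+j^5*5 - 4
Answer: c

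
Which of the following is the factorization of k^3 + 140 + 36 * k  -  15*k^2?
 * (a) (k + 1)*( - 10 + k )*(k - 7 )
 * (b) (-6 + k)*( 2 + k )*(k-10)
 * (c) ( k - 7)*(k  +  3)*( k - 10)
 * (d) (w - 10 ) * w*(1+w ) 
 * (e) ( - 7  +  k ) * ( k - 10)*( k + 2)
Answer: e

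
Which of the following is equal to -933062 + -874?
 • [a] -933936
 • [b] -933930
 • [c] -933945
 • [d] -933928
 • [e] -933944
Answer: a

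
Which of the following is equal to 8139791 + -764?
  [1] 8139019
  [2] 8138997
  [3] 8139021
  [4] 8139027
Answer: 4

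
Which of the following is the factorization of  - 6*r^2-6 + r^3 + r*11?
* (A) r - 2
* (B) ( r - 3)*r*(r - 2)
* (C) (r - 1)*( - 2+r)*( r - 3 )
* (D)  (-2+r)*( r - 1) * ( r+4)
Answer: C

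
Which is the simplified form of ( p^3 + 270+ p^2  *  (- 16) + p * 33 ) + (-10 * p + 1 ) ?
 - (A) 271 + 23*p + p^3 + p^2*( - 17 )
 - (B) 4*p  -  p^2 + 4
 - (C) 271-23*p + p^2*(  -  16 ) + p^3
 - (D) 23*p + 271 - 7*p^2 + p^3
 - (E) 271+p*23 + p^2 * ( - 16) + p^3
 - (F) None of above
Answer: E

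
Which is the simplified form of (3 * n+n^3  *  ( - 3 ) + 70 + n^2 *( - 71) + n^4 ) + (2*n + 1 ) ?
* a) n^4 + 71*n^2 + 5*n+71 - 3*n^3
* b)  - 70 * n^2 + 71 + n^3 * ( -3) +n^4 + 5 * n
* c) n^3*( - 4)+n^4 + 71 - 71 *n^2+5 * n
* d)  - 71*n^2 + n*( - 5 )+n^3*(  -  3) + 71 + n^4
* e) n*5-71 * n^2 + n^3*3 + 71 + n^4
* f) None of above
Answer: f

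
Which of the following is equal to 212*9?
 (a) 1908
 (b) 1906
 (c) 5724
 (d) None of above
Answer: a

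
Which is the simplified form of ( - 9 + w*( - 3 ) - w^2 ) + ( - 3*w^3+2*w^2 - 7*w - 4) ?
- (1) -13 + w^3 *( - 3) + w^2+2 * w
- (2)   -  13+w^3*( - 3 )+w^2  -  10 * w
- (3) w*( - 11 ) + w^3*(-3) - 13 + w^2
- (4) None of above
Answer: 2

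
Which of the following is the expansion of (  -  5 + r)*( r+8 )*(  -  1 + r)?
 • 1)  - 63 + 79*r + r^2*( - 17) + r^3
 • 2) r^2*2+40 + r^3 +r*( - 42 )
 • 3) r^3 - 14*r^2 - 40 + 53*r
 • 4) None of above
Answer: 4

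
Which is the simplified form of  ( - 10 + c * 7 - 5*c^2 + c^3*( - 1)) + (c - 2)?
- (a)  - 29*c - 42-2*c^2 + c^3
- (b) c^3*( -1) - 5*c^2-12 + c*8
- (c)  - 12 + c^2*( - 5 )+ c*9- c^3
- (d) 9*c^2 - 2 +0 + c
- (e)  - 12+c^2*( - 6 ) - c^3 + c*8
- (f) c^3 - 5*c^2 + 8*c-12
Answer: b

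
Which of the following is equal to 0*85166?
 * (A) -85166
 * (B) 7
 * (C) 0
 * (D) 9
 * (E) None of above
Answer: C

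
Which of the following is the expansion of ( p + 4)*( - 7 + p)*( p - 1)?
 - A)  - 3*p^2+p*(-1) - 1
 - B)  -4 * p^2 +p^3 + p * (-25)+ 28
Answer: B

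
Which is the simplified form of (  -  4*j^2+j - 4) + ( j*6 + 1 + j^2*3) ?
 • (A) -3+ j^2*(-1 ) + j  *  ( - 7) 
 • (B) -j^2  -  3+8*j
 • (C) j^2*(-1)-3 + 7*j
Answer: C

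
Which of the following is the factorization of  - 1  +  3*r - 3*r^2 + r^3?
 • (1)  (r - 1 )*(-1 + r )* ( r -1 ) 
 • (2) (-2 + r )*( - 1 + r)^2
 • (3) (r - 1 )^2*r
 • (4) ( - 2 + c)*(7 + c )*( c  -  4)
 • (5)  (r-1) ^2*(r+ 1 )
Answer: 1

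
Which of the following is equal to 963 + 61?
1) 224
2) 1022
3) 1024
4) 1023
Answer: 3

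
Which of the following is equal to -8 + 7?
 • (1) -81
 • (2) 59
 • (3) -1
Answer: 3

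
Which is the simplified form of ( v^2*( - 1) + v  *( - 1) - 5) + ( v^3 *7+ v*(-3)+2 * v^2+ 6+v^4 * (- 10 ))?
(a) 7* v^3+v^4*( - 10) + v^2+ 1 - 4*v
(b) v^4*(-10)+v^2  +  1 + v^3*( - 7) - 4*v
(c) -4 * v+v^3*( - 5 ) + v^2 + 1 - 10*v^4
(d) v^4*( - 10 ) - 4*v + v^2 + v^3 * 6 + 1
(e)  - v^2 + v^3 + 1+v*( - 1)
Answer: a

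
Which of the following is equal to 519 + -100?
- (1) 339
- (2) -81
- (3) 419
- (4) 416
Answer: 3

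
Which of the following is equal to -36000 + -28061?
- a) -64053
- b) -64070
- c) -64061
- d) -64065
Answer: c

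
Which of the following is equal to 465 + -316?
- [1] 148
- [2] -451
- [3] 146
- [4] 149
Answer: 4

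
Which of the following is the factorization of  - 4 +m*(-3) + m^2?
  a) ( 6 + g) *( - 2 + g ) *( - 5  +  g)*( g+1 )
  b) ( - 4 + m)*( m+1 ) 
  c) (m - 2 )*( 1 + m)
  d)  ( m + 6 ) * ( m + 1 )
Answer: b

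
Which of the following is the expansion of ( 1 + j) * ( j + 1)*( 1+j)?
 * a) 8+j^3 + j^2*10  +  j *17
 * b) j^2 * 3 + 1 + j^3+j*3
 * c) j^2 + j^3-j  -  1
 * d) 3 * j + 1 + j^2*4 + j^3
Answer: b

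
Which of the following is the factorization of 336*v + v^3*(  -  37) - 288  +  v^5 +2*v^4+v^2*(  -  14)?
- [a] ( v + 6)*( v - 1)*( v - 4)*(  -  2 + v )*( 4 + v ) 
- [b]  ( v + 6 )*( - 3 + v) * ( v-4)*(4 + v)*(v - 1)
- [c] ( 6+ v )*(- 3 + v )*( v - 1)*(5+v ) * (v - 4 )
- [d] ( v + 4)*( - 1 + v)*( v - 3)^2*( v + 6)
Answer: b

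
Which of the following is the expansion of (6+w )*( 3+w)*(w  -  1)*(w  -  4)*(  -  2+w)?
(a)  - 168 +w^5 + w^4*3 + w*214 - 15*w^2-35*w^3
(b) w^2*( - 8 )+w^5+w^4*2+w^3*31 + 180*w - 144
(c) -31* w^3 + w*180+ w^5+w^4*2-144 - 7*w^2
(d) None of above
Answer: d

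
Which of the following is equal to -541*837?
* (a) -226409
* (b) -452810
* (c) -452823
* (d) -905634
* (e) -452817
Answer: e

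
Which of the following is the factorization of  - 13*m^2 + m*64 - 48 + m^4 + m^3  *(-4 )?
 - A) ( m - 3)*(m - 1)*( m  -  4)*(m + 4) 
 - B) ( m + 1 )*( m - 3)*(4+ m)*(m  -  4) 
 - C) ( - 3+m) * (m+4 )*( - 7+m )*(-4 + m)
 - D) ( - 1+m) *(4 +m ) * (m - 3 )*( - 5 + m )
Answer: A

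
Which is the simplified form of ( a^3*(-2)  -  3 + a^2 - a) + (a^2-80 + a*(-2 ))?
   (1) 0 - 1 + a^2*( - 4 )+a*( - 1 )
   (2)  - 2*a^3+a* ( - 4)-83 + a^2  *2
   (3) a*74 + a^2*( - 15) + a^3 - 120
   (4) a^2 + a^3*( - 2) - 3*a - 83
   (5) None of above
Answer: 5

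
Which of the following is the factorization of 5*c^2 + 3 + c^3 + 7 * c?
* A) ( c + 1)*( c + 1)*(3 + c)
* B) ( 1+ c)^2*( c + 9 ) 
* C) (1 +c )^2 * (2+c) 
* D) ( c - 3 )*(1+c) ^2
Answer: A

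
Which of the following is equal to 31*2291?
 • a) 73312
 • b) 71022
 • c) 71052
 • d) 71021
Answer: d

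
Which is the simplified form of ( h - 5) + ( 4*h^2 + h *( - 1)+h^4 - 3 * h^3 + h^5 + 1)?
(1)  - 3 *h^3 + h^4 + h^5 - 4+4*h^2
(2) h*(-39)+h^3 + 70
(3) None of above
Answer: 1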